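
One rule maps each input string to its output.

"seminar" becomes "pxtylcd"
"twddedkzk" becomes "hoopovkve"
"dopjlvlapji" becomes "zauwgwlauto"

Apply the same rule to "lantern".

Looking at the pairs, the operation is to move the first character to the end, then shift every letter 11 places forward in the alphabet (wrapping around).
"lantern" → "anternl" → "lyepcyw".

lyepcyw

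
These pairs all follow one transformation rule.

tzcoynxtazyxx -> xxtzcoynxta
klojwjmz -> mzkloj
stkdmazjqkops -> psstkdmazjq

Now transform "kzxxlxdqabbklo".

lokzxxlxdqab

The transformation: move the last 2 characters to the front (rotate right by 2), then delete the last 2 characters.
For "kzxxlxdqabbklo", step one produces "lokzxxlxdqabbk"; step two turns that into "lokzxxlxdqab".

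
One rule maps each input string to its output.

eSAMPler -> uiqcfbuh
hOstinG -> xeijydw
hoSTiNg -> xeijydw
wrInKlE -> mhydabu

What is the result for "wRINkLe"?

What's happening: shift every letter 10 places backward in the alphabet (wrapping around), then convert every letter to lowercase.
For "wRINkLe", step one produces "mHYDaBu"; step two turns that into "mhydabu".
(Check on "hoSTiNg": → "xeIJyDw" → "xeijydw" ✓)

mhydabu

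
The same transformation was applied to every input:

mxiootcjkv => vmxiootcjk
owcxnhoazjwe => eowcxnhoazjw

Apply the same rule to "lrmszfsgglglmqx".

Each output is the input with this applied: move the last character to the front.
Applying that to "lrmszfsgglglmqx" gives "xlrmszfsgglglmq".

xlrmszfsgglglmq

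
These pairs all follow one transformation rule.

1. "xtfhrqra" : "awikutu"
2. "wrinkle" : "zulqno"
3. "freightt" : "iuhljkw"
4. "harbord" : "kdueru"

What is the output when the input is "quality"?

Looking at the pairs, the operation is to shift every letter 3 places forward in the alphabet (wrapping around), then delete the last character.
Working it through for "quality": intermediate "txdolwb", final "txdolw".

txdolw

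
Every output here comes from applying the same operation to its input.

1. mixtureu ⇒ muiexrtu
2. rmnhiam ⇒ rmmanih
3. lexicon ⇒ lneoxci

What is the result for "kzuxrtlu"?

kuzlutxr

The transformation: take characters alternately from the front and the back (1st, last, 2nd, 2nd-last, ...).
"kzuxrtlu" → "kuzlutxr".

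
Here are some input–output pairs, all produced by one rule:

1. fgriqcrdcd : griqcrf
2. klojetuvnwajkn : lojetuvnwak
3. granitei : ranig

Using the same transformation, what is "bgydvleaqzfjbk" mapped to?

gydvleaqzfb

In each case the input is transformed by: delete the last 3 characters, then move the first character to the end.
"bgydvleaqzfjbk" → "bgydvleaqzf" → "gydvleaqzfb".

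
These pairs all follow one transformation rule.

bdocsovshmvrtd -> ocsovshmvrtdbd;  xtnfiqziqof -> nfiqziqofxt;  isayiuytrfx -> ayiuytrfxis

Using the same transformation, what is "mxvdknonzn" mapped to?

The pattern: move the first 2 characters to the end (rotate left by 2).
Doing the same to "mxvdknonzn": "vdknonznmx".

vdknonznmx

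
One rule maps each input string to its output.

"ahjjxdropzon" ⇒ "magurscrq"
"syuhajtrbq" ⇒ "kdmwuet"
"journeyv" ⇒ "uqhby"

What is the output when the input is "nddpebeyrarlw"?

The transformation: shift every letter 3 places forward in the alphabet (wrapping around), then delete the first 3 characters.
For "nddpebeyrarlw", step one produces "qggshehbuduoz"; step two turns that into "shehbuduoz".

shehbuduoz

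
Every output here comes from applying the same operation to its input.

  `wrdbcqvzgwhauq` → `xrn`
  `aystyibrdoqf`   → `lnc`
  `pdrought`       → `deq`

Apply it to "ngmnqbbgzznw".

wkt

The pattern: shift every letter 3 places backward in the alphabet (wrapping around), then keep only the last 3 characters.
"ngmnqbbgzznw" → "kdjknyydwwkt" → "wkt".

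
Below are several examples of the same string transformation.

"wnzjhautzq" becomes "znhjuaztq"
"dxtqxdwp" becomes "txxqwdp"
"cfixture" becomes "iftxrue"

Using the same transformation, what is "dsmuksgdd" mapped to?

mskugsdd

The rule is to delete the first character, then swap each adjacent pair of characters (1↔2, 3↔4, ...).
Applying that to "dsmuksgdd" gives "mskugsdd".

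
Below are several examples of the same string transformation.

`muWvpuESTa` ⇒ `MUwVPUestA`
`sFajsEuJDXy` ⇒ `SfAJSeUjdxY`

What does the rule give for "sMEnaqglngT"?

The transformation: flip the case of every letter.
Applying that to "sMEnaqglngT" gives "SmeNAQGLNGt".

SmeNAQGLNGt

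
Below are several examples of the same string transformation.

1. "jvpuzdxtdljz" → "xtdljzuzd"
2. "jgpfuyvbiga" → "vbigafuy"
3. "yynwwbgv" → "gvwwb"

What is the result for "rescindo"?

docin

The rule is to delete the first 3 characters, then move the first 3 characters to the end (rotate left by 3).
Working it through for "rescindo": intermediate "cindo", final "docin".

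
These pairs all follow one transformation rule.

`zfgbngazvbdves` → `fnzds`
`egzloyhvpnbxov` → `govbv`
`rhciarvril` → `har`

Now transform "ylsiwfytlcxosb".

lwtxb

Looking at the pairs, the operation is to keep one character in every 3, starting at position 2 (positions 2nd, 5th, 8th, ...).
On "ylsiwfytlcxosb" that produces "lwtxb".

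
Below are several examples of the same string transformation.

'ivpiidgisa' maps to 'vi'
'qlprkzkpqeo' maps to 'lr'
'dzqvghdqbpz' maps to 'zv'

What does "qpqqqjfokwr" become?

Rule — keep every other character starting from the second (positions 2nd, 4th, 6th, ...), then delete the last 3 characters.
For "qpqqqjfokwr", step one produces "pqjow"; step two turns that into "pq".
(Check on "ivpiidgisa": → "vidia" → "vi" ✓)

pq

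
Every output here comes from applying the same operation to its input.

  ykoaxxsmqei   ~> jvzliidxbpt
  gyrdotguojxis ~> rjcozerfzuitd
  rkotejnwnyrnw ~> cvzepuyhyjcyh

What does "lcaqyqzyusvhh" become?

wnlbjbkjfdgss

Looking at the pairs, the operation is to shift every letter 11 places forward in the alphabet (wrapping around).
Doing the same to "lcaqyqzyusvhh": "wnlbjbkjfdgss".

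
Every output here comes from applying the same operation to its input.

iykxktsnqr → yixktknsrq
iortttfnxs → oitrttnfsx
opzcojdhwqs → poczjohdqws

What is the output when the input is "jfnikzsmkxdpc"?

fjinzkmsxkpdc

Rule — swap each adjacent pair of characters (1↔2, 3↔4, ...).
On "jfnikzsmkxdpc" that produces "fjinzkmsxkpdc".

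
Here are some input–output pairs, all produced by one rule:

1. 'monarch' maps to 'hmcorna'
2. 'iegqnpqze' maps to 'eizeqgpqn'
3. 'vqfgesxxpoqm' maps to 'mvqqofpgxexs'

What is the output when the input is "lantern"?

nlraent

The pattern: take characters alternately from the front and the back (1st, last, 2nd, 2nd-last, ...), then swap each adjacent pair of characters (1↔2, 3↔4, ...).
Applying both steps to "lantern": "lnarnet", then "nlraent".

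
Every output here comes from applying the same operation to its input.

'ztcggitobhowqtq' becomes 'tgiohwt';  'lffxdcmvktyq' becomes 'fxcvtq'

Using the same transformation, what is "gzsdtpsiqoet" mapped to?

zdpiot

The rule is to keep every other character starting from the second (positions 2nd, 4th, 6th, ...).
"gzsdtpsiqoet" → "zdpiot".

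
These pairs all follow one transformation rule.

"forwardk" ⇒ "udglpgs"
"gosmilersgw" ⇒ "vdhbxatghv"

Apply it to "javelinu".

ypktaxc

In each case the input is transformed by: shift every letter 11 places backward in the alphabet (wrapping around), then delete the last character.
"javelinu" → "ypktaxcj" → "ypktaxc".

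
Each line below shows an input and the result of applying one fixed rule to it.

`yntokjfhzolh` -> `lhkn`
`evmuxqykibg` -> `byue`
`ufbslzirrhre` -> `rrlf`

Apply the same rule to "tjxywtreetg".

What's happening: reverse the string, then keep one character in every 3, starting at position 2 (positions 2nd, 5th, 8th, ...).
Working it through for "tjxywtreetg": intermediate "gteertwyxjt", final "tryt".
(Check on "evmuxqykibg": → "gbikyqxumve" → "byue" ✓)

tryt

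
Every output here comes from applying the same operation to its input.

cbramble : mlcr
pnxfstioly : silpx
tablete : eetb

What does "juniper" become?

In each case the input is transformed by: keep every other character starting from the first (positions 1st, 3rd, 5th, ...), then move the first 2 characters to the end (rotate left by 2).
"juniper" → "jnpr" → "prjn".
(Check on "tablete": → "tbee" → "eetb" ✓)

prjn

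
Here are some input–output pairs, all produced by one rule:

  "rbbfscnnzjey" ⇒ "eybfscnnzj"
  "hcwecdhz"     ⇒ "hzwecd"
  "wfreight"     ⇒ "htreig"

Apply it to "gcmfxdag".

Each output is the input with this applied: delete the first 2 characters, then move the last 2 characters to the front (rotate right by 2).
For "gcmfxdag", step one produces "mfxdag"; step two turns that into "agmfxd".

agmfxd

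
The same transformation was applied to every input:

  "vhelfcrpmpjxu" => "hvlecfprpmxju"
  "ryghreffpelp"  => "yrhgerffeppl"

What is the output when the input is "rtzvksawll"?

trvzskwall

What's happening: swap each adjacent pair of characters (1↔2, 3↔4, ...).
Applying that to "rtzvksawll" gives "trvzskwall".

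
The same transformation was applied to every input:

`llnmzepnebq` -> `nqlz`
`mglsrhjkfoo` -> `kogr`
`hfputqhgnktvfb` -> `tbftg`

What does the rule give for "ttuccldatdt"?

What's happening: keep one character in every 3, starting at position 2 (positions 2nd, 5th, 8th, ...), then move the last 2 characters to the front (rotate right by 2).
Working it through for "ttuccldatdt": intermediate "tcat", final "attc".

attc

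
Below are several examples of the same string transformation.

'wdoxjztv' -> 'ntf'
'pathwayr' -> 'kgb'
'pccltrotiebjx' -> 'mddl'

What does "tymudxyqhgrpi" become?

In each case the input is transformed by: shift every letter 10 places forward in the alphabet (wrapping around), then keep one character in every 3, starting at position 2 (positions 2nd, 5th, 8th, ...).
Working it through for "tymudxyqhgrpi": intermediate "diwenhiarqbzs", final "inab".

inab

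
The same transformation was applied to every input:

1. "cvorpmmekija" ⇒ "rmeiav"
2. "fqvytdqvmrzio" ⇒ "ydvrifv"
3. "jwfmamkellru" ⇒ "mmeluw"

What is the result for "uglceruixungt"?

Rule — move the first 3 characters to the end (rotate left by 3), then keep every other character starting from the first (positions 1st, 3rd, 5th, ...).
Doing the same to "uglceruixungt": "criugul".

criugul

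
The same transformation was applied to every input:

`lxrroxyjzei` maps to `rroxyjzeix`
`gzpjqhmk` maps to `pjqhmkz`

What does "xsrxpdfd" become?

rxpdfds

What's happening: delete the first character, then move the first character to the end.
"xsrxpdfd" → "srxpdfd" → "rxpdfds".
(Check on "gzpjqhmk": → "zpjqhmk" → "pjqhmkz" ✓)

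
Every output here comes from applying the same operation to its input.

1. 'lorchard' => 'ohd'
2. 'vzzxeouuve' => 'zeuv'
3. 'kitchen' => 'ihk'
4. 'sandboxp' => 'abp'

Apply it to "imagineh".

mih

The rule is to move the first character to the end, then keep one character in every 3, starting at position 1 (positions 1st, 4th, 7th, ...).
Working it through for "imagineh": intermediate "maginehi", final "mih".
(Check on "kitchen": → "itchenk" → "ihk" ✓)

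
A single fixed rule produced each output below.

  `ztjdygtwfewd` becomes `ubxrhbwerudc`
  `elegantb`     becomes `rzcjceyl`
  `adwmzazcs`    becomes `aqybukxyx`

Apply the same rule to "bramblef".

cdzpykzj

In each case the input is transformed by: shift every letter 2 places backward in the alphabet (wrapping around), then move the last 2 characters to the front (rotate right by 2).
Working it through for "bramblef": intermediate "zpykzjcd", final "cdzpykzj".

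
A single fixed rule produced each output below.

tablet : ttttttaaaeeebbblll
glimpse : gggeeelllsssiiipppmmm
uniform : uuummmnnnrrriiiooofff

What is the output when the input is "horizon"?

hhhnnnoooooorrrzzziii

What's happening: take characters alternately from the front and the back (1st, last, 2nd, 2nd-last, ...), then repeat every character 3 times.
Starting from "horizon": after the first operation, "hnoorzi"; after the second, "hhhnnnoooooorrrzzziii".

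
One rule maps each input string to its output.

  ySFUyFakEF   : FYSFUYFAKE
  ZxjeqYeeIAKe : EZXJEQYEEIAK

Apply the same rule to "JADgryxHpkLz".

In each case the input is transformed by: move the last character to the front, then convert every letter to uppercase.
"JADgryxHpkLz" → "zJADgryxHpkL" → "ZJADGRYXHPKL".
(Check on "ZxjeqYeeIAKe": → "eZxjeqYeeIAK" → "EZXJEQYEEIAK" ✓)

ZJADGRYXHPKL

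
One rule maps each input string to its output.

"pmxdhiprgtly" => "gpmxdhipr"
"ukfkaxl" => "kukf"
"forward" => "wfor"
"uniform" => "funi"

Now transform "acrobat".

Rule — delete the last 3 characters, then move the last character to the front.
Starting from "acrobat": after the first operation, "acro"; after the second, "oacr".
(Check on "ukfkaxl": → "ukfk" → "kukf" ✓)

oacr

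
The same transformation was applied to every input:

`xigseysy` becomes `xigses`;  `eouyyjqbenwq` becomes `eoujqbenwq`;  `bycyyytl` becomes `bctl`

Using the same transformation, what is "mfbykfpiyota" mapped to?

The transformation: remove every "y".
Doing the same to "mfbykfpiyota": "mfbkfpiota".

mfbkfpiota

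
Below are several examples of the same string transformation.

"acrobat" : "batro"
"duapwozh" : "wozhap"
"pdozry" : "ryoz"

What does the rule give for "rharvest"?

In each case the input is transformed by: delete the first 2 characters, then move the first 2 characters to the end (rotate left by 2).
"rharvest" → "arvest" → "vestar".
(Check on "duapwozh": → "apwozh" → "wozhap" ✓)

vestar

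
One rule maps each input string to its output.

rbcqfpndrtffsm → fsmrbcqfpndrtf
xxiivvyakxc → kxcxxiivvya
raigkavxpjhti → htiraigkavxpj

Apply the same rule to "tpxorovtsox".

soxtpxorovt

The transformation: move the last 3 characters to the front (rotate right by 3).
"tpxorovtsox" → "soxtpxorovt".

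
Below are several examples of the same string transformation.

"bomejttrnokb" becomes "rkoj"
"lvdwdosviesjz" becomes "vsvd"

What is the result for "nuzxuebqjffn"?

The pattern: keep one character in every 3, starting at position 2 (positions 2nd, 5th, 8th, ...), then swap the front and back halves of the string.
On "nuzxuebqjffn": the first step gives "uuqf", and the second then gives "qfuu".

qfuu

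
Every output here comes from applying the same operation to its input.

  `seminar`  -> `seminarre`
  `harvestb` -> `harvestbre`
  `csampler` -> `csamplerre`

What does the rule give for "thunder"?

The transformation: append "re".
Applying that to "thunder" gives "thunderre".

thunderre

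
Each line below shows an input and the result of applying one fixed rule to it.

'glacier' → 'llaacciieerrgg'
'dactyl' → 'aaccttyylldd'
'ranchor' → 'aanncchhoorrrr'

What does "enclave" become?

nnccllaavveeee

The transformation: move the first character to the end, then double every character.
Starting from "enclave": after the first operation, "nclavee"; after the second, "nnccllaavveeee".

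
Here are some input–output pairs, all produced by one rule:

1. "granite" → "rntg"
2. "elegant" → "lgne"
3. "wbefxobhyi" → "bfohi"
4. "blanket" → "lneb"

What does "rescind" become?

In each case the input is transformed by: move the first character to the end, then keep every other character starting from the first (positions 1st, 3rd, 5th, ...).
On "rescind": the first step gives "escindr", and the second then gives "ecnr".

ecnr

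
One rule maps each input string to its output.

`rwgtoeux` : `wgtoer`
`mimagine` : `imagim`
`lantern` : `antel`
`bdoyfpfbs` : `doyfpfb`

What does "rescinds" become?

Each output is the input with this applied: delete the last 2 characters, then move the first character to the end.
Working it through for "rescinds": intermediate "rescin", final "escinr".

escinr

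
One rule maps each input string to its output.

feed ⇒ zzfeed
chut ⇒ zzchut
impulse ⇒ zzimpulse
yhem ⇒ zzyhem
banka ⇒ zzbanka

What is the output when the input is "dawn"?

The rule is to prepend "zz".
"dawn" → "zzdawn".

zzdawn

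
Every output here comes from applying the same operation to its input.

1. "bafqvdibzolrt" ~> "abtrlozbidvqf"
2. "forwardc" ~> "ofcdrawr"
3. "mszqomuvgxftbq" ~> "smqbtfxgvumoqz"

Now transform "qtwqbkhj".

tqjhkbqw

The pattern: reverse the string, then move the last 2 characters to the front (rotate right by 2).
Working it through for "qtwqbkhj": intermediate "jhkbqwtq", final "tqjhkbqw".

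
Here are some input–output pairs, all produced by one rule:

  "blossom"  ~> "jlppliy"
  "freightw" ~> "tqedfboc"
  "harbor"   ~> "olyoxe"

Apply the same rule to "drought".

qedrloa

Looking at the pairs, the operation is to shift every letter 3 places backward in the alphabet (wrapping around), then reverse the string.
Doing the same to "drought": "qedrloa".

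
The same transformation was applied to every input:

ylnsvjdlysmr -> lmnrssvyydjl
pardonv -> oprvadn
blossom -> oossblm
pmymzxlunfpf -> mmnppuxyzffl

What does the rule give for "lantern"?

nnrtael

Rule — sort the characters into alphabetical order, then move the first 3 characters to the end (rotate left by 3).
"lantern" → "aelnnrt" → "nnrtael".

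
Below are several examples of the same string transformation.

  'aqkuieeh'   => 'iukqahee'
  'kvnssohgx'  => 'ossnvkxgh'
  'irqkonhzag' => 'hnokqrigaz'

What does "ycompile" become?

pmocyeli

Looking at the pairs, the operation is to reverse the string, then move the first 3 characters to the end (rotate left by 3).
For "ycompile", step one produces "elipmocy"; step two turns that into "pmocyeli".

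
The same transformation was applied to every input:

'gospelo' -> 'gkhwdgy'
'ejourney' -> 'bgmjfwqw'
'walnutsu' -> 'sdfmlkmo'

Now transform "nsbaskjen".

ktskcbwff

The transformation: shift every letter 8 places backward in the alphabet (wrapping around), then move the first character to the end.
Applying both steps to "nsbaskjen": "fktskcbwf", then "ktskcbwff".
(Check on "gospelo": → "ygkhwdg" → "gkhwdgy" ✓)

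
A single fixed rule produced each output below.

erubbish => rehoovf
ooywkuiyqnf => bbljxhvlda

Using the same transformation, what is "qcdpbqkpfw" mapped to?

What's happening: shift every letter 13 places forward in the alphabet (wrapping around) — i.e. ROT13, then delete the last character.
For "qcdpbqkpfw" the result is "dpqcodxcs".

dpqcodxcs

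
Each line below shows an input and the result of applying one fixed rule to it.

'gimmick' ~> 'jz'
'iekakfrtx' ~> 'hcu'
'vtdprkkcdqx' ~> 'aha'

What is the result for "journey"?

Rule — shift every letter 3 places backward in the alphabet (wrapping around), then keep one character in every 3, starting at position 3 (positions 3rd, 6th, 9th, ...).
Applying both steps to "journey": "glrokbv", then "rb".

rb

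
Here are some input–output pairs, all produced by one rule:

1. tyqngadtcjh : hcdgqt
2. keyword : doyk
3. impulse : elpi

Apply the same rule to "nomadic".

cdmn

The pattern: reverse the string, then keep every other character starting from the first (positions 1st, 3rd, 5th, ...).
For "nomadic", step one produces "cidamon"; step two turns that into "cdmn".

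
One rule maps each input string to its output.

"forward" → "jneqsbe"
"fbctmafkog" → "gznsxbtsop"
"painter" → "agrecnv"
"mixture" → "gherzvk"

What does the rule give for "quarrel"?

The rule is to move the first 3 characters to the end (rotate left by 3), then shift every letter 13 places forward in the alphabet (wrapping around) — i.e. ROT13.
For "quarrel" the result is "eerydhn".

eerydhn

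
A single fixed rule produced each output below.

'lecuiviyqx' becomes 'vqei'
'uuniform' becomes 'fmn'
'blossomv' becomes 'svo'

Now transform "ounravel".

The rule is to swap the front and back halves of the string, then keep one character in every 3, starting at position 1 (positions 1st, 4th, 7th, ...).
"ounravel" → "aln".

aln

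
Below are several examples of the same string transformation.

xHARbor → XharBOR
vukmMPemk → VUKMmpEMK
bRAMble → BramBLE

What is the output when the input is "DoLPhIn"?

Each output is the input with this applied: flip the case of every letter.
On "DoLPhIn" that produces "dOlpHiN".

dOlpHiN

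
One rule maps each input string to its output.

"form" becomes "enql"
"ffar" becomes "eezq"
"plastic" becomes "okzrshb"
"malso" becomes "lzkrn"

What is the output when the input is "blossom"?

Each output is the input with this applied: shift every letter 1 place backward in the alphabet (wrapping around).
So "blossom" becomes "aknrrnl".

aknrrnl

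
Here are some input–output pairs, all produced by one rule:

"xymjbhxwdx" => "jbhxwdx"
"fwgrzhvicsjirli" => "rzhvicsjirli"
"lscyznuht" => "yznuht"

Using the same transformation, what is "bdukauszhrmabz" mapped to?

The rule is to delete the first 3 characters.
"bdukauszhrmabz" → "kauszhrmabz".

kauszhrmabz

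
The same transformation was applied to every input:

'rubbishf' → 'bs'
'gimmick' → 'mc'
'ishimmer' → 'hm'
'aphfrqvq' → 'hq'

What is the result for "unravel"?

re

What's happening: keep one character in every 3, starting at position 3 (positions 3rd, 6th, 9th, ...).
"unravel" → "re".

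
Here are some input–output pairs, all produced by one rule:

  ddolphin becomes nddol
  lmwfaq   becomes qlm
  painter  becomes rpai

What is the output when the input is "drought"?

tdro

What's happening: move the last character to the front, then delete the last 3 characters.
For "drought", step one produces "tdrough"; step two turns that into "tdro".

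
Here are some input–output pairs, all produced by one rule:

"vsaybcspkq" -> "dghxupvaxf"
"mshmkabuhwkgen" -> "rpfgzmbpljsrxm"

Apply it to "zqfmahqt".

rfmvyevk

In each case the input is transformed by: move the first 3 characters to the end (rotate left by 3), then shift every letter 5 places forward in the alphabet (wrapping around).
Applying that to "zqfmahqt" gives "rfmvyevk".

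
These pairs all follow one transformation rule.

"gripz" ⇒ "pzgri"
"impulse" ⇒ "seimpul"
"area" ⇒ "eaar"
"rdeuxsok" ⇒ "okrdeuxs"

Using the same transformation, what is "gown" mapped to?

wngo

What's happening: move the last 2 characters to the front (rotate right by 2).
For "gown" the result is "wngo".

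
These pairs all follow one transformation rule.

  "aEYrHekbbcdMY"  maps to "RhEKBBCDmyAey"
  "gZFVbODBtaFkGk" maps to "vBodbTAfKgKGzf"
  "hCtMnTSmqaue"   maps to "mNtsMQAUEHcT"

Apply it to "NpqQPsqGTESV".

qpSQgtesvnPQ

In each case the input is transformed by: move the first 3 characters to the end (rotate left by 3), then flip the case of every letter.
Starting from "NpqQPsqGTESV": after the first operation, "QPsqGTESVNpq"; after the second, "qpSQgtesvnPQ".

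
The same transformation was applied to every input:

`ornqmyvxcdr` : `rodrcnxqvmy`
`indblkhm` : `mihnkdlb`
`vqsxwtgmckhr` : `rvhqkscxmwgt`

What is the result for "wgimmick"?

The transformation: reverse the string, then take characters alternately from the front and the back (1st, last, 2nd, 2nd-last, ...).
On "wgimmick" that produces "kwcgiimm".

kwcgiimm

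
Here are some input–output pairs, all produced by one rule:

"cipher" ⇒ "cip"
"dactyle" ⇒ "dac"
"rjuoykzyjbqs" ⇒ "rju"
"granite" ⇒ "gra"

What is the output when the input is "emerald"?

Looking at the pairs, the operation is to keep only the first 3 characters.
On "emerald" that produces "eme".

eme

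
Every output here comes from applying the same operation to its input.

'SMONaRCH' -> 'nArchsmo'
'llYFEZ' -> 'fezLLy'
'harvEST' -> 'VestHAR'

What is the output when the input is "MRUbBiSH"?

BbIshmru

The rule is to flip the case of every letter, then move the first 3 characters to the end (rotate left by 3).
"MRUbBiSH" → "mruBbIsh" → "BbIshmru".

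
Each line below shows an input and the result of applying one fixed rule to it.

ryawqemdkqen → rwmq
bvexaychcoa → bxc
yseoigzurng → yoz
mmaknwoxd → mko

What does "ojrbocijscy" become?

obi

Each output is the input with this applied: delete the last 2 characters, then keep one character in every 3, starting at position 1 (positions 1st, 4th, 7th, ...).
For "ojrbocijscy" the result is "obi".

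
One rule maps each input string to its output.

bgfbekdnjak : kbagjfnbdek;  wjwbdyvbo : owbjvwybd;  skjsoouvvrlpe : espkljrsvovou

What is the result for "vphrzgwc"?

cvwpghzr

Looking at the pairs, the operation is to take characters alternately from the front and the back (1st, last, 2nd, 2nd-last, ...), then swap each adjacent pair of characters (1↔2, 3↔4, ...).
"vphrzgwc" → "vcpwhgrz" → "cvwpghzr".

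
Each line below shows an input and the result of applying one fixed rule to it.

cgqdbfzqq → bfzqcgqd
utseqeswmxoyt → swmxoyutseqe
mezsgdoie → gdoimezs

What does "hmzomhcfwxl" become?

In each case the input is transformed by: delete the last character, then swap the front and back halves of the string.
"hmzomhcfwxl" → "hcfwxhmzom".
(Check on "cgqdbfzqq": → "cgqdbfzq" → "bfzqcgqd" ✓)

hcfwxhmzom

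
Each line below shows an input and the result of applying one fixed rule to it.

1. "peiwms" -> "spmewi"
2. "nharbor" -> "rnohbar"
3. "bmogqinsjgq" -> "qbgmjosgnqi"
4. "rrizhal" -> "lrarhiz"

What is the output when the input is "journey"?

yjeonur

The rule is to reverse the string, then take characters alternately from the front and the back (1st, last, 2nd, 2nd-last, ...).
Working it through for "journey": intermediate "yenruoj", final "yjeonur".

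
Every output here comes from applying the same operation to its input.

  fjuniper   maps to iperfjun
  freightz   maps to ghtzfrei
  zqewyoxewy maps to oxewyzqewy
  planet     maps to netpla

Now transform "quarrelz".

relzquar

What's happening: swap the front and back halves of the string.
"quarrelz" → "relzquar".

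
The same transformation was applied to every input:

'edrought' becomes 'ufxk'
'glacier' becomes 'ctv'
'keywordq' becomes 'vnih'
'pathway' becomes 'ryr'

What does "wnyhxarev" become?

eyrv

What's happening: shift every letter 9 places backward in the alphabet (wrapping around), then keep every other character starting from the second (positions 2nd, 4th, 6th, ...).
On "wnyhxarev": the first step gives "nepyorivm", and the second then gives "eyrv".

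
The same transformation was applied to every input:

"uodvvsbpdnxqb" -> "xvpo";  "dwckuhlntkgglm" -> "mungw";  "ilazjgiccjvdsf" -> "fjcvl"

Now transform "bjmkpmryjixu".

xpyj

The rule is to keep one character in every 3, starting at position 2 (positions 2nd, 5th, 8th, ...), then swap the first and last characters.
Working it through for "bjmkpmryjixu": intermediate "jpyx", final "xpyj".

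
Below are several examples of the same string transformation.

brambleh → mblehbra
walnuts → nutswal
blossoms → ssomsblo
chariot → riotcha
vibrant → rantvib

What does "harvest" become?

vesthar

Rule — move the first 3 characters to the end (rotate left by 3).
So "harvest" becomes "vesthar".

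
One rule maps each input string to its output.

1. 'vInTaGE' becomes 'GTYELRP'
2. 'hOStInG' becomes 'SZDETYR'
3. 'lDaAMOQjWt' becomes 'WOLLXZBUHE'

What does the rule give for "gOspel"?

RZDAPW

Each output is the input with this applied: shift every letter 11 places forward in the alphabet (wrapping around), then convert every letter to uppercase.
Doing the same to "gOspel": "RZDAPW".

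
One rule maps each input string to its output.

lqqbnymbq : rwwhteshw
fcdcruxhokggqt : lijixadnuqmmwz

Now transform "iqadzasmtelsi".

Each output is the input with this applied: shift every letter 6 places forward in the alphabet (wrapping around).
"iqadzasmtelsi" → "owgjfgyszkryo".

owgjfgyszkryo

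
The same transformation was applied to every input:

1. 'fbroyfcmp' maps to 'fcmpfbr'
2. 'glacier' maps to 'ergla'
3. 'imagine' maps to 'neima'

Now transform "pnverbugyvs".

The transformation: move the first 3 characters to the end (rotate left by 3), then delete the first 2 characters.
Applying both steps to "pnverbugyvs": "erbugyvspnv", then "bugyvspnv".

bugyvspnv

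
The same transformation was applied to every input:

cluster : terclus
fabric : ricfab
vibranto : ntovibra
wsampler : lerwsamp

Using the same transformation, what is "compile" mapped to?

The transformation: move the last 3 characters to the front (rotate right by 3).
On "compile" that produces "ilecomp".

ilecomp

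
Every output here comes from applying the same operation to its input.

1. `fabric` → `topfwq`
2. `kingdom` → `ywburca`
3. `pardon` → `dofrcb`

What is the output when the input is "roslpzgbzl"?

fcgzdnupnz

Rule — shift every letter 12 places backward in the alphabet (wrapping around).
Applying that to "roslpzgbzl" gives "fcgzdnupnz".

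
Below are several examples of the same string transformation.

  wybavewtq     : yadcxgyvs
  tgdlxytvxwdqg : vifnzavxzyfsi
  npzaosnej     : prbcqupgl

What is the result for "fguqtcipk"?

hiwsvekrm

The rule is to shift every letter 2 places forward in the alphabet (wrapping around).
For "fguqtcipk" the result is "hiwsvekrm".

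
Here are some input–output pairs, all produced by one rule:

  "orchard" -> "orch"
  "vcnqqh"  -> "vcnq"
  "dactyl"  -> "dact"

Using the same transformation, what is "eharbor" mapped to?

Rule — keep only the first 4 characters.
On "eharbor" that produces "ehar".

ehar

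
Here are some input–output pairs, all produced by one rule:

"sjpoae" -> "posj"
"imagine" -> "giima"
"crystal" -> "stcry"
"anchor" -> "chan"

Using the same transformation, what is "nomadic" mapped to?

adnom

Rule — delete the last 2 characters, then move the last 2 characters to the front (rotate right by 2).
"nomadic" → "nomad" → "adnom".
(Check on "anchor": → "anch" → "chan" ✓)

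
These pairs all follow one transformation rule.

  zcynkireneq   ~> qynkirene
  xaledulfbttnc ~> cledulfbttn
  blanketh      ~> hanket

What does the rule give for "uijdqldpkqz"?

Each output is the input with this applied: delete the first 2 characters, then move the last character to the front.
"uijdqldpkqz" → "jdqldpkqz" → "zjdqldpkq".

zjdqldpkq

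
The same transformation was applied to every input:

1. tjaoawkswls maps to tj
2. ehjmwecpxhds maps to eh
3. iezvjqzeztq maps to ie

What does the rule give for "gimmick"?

Looking at the pairs, the operation is to keep only the first 2 characters.
"gimmick" → "gi".

gi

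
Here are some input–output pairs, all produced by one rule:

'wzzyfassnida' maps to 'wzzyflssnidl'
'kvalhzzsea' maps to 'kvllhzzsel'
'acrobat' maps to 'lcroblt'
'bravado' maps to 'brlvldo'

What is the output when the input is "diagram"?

Looking at the pairs, the operation is to replace every "a" with "l".
On "diagram" that produces "dilgrlm".

dilgrlm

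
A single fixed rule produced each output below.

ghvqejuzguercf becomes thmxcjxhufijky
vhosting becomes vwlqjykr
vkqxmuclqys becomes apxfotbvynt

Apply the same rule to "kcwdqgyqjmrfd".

Looking at the pairs, the operation is to move the first 3 characters to the end (rotate left by 3), then shift every letter 3 places forward in the alphabet (wrapping around).
Starting from "kcwdqgyqjmrfd": after the first operation, "dqgyqjmrfdkcw"; after the second, "gtjbtmpuignfz".

gtjbtmpuignfz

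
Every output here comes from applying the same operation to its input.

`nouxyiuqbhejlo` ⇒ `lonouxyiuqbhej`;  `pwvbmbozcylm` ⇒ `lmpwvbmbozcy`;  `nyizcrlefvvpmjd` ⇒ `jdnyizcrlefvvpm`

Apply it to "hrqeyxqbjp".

jphrqeyxqb

What's happening: move the last 2 characters to the front (rotate right by 2).
Doing the same to "hrqeyxqbjp": "jphrqeyxqb".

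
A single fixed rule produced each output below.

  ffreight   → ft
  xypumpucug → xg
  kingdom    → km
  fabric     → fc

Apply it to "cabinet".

ct

The pattern: take characters alternately from the front and the back (1st, last, 2nd, 2nd-last, ...), then keep only the first 2 characters.
"cabinet" → "ctaebni" → "ct".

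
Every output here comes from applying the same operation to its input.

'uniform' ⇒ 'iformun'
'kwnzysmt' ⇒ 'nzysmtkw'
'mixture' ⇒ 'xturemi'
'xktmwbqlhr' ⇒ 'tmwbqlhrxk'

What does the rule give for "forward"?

The pattern: move the first 2 characters to the end (rotate left by 2).
Applying that to "forward" gives "rwardfo".

rwardfo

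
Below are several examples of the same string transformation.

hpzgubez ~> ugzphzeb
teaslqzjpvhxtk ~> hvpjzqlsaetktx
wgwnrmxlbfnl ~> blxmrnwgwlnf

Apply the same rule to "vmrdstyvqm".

ytsdrmvmqv

The transformation: move the last 3 characters to the front (rotate right by 3), then reverse the string.
Starting from "vmrdstyvqm": after the first operation, "vqmvmrdsty"; after the second, "ytsdrmvmqv".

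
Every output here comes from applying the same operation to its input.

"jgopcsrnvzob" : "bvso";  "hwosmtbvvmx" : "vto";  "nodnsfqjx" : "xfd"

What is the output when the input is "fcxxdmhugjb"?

What's happening: keep one character in every 3, starting at position 3 (positions 3rd, 6th, 9th, ...), then reverse the string.
"fcxxdmhugjb" → "xmg" → "gmx".
(Check on "jgopcsrnvzob": → "osvb" → "bvso" ✓)

gmx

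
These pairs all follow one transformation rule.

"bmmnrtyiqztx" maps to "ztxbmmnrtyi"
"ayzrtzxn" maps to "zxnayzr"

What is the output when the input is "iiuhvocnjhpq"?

What's happening: move the last 3 characters to the front (rotate right by 3), then delete the last character.
For "iiuhvocnjhpq", step one produces "hpqiiuhvocnj"; step two turns that into "hpqiiuhvocn".

hpqiiuhvocn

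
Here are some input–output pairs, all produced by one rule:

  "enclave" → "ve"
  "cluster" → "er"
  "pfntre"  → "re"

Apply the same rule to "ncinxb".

xb

In each case the input is transformed by: keep only the last 2 characters.
Doing the same to "ncinxb": "xb".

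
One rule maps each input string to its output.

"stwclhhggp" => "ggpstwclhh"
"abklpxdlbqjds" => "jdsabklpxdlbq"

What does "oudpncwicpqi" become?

pqioudpncwic

What's happening: move the last 3 characters to the front (rotate right by 3).
On "oudpncwicpqi" that produces "pqioudpncwic".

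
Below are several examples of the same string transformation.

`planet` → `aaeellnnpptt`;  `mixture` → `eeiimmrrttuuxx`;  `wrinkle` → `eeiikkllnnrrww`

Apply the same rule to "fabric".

The pattern: double every character, then sort the characters into alphabetical order.
Working it through for "fabric": intermediate "ffaabbrriicc", final "aabbccffiirr".

aabbccffiirr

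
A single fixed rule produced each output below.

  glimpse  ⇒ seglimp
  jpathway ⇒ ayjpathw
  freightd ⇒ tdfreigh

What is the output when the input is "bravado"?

dobrava

In each case the input is transformed by: move the last 2 characters to the front (rotate right by 2).
On "bravado" that produces "dobrava".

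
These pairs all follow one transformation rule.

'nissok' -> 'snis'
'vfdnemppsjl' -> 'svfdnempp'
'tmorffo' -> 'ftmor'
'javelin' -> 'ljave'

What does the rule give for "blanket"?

kblan

What's happening: delete the last 2 characters, then move the last character to the front.
Starting from "blanket": after the first operation, "blank"; after the second, "kblan".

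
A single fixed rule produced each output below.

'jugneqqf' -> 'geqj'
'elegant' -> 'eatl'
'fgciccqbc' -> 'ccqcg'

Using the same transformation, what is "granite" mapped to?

aier

Rule — move the first 2 characters to the end (rotate left by 2), then keep every other character starting from the first (positions 1st, 3rd, 5th, ...).
"granite" → "anitegr" → "aier".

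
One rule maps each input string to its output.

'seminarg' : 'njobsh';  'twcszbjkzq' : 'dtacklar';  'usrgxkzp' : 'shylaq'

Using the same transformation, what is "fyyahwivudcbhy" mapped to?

zbixjwvedciz

The transformation: delete the first 2 characters, then shift every letter 1 place forward in the alphabet (wrapping around).
On "fyyahwivudcbhy": the first step gives "yahwivudcbhy", and the second then gives "zbixjwvedciz".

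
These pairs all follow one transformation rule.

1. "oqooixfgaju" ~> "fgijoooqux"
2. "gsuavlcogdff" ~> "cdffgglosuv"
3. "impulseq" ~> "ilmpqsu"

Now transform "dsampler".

delmprs

In each case the input is transformed by: sort the characters into alphabetical order, then delete the first character.
On "dsampler": the first step gives "adelmprs", and the second then gives "delmprs".
(Check on "impulseq": → "eilmpqsu" → "ilmpqsu" ✓)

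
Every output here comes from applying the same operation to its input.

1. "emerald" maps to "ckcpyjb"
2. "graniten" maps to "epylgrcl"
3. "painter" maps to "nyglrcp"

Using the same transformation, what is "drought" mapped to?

bpmsefr

Rule — shift every letter 2 places backward in the alphabet (wrapping around).
Doing the same to "drought": "bpmsefr".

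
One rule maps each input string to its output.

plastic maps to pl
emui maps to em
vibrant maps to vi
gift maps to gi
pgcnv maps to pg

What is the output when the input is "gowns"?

go

The pattern: keep only the first 2 characters.
"gowns" → "go".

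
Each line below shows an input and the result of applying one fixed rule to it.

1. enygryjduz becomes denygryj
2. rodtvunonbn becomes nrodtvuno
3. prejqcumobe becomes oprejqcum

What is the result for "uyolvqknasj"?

auyolvqkn

Each output is the input with this applied: delete the last 2 characters, then move the last character to the front.
So "uyolvqknasj" becomes "auyolvqkn".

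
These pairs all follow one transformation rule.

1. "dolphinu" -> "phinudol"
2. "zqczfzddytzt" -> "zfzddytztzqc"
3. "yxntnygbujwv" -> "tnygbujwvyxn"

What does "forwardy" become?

wardyfor

Each output is the input with this applied: move the first 3 characters to the end (rotate left by 3).
So "forwardy" becomes "wardyfor".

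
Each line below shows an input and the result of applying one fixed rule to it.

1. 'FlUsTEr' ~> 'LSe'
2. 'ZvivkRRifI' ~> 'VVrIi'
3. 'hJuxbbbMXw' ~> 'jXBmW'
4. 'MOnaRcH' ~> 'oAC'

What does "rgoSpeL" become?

GsE

What's happening: keep every other character starting from the second (positions 2nd, 4th, 6th, ...), then flip the case of every letter.
On "rgoSpeL": the first step gives "gSe", and the second then gives "GsE".
(Check on "ZvivkRRifI": → "vvRiI" → "VVrIi" ✓)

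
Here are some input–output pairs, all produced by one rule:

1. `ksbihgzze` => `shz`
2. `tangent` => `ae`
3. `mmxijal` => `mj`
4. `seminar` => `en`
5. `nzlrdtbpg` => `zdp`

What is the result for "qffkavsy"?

fay

In each case the input is transformed by: keep one character in every 3, starting at position 2 (positions 2nd, 5th, 8th, ...).
For "qffkavsy" the result is "fay".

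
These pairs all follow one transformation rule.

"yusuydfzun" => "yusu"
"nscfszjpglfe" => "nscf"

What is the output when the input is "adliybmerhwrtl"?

adli

Each output is the input with this applied: keep only the first 4 characters.
"adliybmerhwrtl" → "adli".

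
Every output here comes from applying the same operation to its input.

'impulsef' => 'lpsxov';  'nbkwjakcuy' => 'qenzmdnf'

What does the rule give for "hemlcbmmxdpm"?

khpofeppag

The pattern: shift every letter 3 places forward in the alphabet (wrapping around), then delete the last 2 characters.
Applying both steps to "hemlcbmmxdpm": "khpofeppagsp", then "khpofeppag".
(Check on "impulsef": → "lpsxovhi" → "lpsxov" ✓)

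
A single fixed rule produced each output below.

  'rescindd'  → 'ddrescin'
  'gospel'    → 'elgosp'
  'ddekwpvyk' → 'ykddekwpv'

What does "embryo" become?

Each output is the input with this applied: move the last 2 characters to the front (rotate right by 2).
So "embryo" becomes "yoembr".

yoembr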